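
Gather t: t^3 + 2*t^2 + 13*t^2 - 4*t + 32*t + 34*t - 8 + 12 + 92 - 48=t^3 + 15*t^2 + 62*t + 48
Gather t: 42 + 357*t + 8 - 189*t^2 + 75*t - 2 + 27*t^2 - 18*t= -162*t^2 + 414*t + 48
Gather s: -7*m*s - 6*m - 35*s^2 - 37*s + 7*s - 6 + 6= -6*m - 35*s^2 + s*(-7*m - 30)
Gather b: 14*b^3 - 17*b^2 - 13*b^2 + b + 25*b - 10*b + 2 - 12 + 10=14*b^3 - 30*b^2 + 16*b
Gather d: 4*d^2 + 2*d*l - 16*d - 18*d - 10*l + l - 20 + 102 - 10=4*d^2 + d*(2*l - 34) - 9*l + 72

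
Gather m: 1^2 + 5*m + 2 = 5*m + 3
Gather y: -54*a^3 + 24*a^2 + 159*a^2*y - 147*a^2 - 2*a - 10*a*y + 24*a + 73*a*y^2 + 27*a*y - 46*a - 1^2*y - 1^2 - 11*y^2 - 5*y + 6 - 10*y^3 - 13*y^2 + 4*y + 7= -54*a^3 - 123*a^2 - 24*a - 10*y^3 + y^2*(73*a - 24) + y*(159*a^2 + 17*a - 2) + 12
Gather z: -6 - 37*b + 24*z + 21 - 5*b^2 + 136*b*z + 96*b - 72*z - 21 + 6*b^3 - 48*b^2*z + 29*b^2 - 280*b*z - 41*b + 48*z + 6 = 6*b^3 + 24*b^2 + 18*b + z*(-48*b^2 - 144*b)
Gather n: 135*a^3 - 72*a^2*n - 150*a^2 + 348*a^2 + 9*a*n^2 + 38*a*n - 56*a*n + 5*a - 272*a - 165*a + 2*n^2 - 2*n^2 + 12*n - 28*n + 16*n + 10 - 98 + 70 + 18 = 135*a^3 + 198*a^2 + 9*a*n^2 - 432*a + n*(-72*a^2 - 18*a)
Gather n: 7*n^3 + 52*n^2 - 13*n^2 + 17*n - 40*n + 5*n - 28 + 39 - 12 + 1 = 7*n^3 + 39*n^2 - 18*n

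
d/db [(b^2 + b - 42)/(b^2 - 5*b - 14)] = 2*(-3*b^2 + 28*b - 112)/(b^4 - 10*b^3 - 3*b^2 + 140*b + 196)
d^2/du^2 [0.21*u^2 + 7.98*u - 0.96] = 0.420000000000000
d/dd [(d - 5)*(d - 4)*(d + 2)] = 3*d^2 - 14*d + 2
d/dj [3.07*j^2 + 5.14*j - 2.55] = 6.14*j + 5.14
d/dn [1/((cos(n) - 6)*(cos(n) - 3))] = (2*cos(n) - 9)*sin(n)/((cos(n) - 6)^2*(cos(n) - 3)^2)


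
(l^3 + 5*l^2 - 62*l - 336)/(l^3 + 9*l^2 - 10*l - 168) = (l - 8)/(l - 4)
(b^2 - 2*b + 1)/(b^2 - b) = (b - 1)/b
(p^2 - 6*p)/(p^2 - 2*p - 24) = p/(p + 4)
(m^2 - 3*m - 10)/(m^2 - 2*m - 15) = (m + 2)/(m + 3)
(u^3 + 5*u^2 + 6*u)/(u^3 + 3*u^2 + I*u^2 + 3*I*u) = (u + 2)/(u + I)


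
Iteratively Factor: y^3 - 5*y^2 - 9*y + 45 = (y + 3)*(y^2 - 8*y + 15) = (y - 5)*(y + 3)*(y - 3)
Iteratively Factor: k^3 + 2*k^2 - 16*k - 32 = (k - 4)*(k^2 + 6*k + 8) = (k - 4)*(k + 4)*(k + 2)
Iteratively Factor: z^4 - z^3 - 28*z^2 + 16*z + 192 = (z + 3)*(z^3 - 4*z^2 - 16*z + 64) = (z + 3)*(z + 4)*(z^2 - 8*z + 16) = (z - 4)*(z + 3)*(z + 4)*(z - 4)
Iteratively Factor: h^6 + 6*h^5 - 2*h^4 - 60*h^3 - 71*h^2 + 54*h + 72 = (h + 4)*(h^5 + 2*h^4 - 10*h^3 - 20*h^2 + 9*h + 18) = (h + 3)*(h + 4)*(h^4 - h^3 - 7*h^2 + h + 6) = (h + 2)*(h + 3)*(h + 4)*(h^3 - 3*h^2 - h + 3) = (h + 1)*(h + 2)*(h + 3)*(h + 4)*(h^2 - 4*h + 3) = (h - 1)*(h + 1)*(h + 2)*(h + 3)*(h + 4)*(h - 3)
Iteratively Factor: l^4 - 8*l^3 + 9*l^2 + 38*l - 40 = (l - 5)*(l^3 - 3*l^2 - 6*l + 8) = (l - 5)*(l + 2)*(l^2 - 5*l + 4) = (l - 5)*(l - 4)*(l + 2)*(l - 1)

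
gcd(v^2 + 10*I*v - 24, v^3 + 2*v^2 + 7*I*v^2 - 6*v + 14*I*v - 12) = v + 6*I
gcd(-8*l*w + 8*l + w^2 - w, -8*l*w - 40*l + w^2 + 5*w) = -8*l + w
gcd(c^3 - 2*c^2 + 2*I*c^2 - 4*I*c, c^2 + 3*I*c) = c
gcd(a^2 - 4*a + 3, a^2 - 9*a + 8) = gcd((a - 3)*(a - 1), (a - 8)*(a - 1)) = a - 1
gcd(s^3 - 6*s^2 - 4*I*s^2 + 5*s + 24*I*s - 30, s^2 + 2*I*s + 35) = s - 5*I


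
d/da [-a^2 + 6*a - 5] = 6 - 2*a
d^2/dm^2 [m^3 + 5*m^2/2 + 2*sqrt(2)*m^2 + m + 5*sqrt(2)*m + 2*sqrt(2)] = 6*m + 5 + 4*sqrt(2)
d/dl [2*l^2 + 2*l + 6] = 4*l + 2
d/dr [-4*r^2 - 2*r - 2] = -8*r - 2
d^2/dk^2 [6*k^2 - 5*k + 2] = 12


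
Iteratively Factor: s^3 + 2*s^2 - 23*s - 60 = (s + 4)*(s^2 - 2*s - 15) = (s - 5)*(s + 4)*(s + 3)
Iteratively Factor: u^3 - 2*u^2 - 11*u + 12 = (u - 1)*(u^2 - u - 12) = (u - 4)*(u - 1)*(u + 3)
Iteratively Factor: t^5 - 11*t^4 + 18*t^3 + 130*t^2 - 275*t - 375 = (t - 5)*(t^4 - 6*t^3 - 12*t^2 + 70*t + 75) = (t - 5)*(t + 1)*(t^3 - 7*t^2 - 5*t + 75) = (t - 5)*(t + 1)*(t + 3)*(t^2 - 10*t + 25) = (t - 5)^2*(t + 1)*(t + 3)*(t - 5)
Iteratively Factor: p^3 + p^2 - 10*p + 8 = (p + 4)*(p^2 - 3*p + 2) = (p - 2)*(p + 4)*(p - 1)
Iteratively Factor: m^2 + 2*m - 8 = (m + 4)*(m - 2)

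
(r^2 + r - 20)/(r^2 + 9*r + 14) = (r^2 + r - 20)/(r^2 + 9*r + 14)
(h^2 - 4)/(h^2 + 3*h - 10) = (h + 2)/(h + 5)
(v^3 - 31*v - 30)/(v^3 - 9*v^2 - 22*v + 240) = (v + 1)/(v - 8)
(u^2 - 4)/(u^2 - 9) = (u^2 - 4)/(u^2 - 9)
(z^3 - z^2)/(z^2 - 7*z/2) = 2*z*(z - 1)/(2*z - 7)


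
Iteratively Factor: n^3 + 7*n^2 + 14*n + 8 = (n + 1)*(n^2 + 6*n + 8) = (n + 1)*(n + 4)*(n + 2)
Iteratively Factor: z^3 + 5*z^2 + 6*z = (z + 3)*(z^2 + 2*z) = z*(z + 3)*(z + 2)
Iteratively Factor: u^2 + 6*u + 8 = (u + 4)*(u + 2)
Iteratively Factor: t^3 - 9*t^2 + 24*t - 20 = (t - 2)*(t^2 - 7*t + 10) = (t - 2)^2*(t - 5)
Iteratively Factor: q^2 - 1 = (q + 1)*(q - 1)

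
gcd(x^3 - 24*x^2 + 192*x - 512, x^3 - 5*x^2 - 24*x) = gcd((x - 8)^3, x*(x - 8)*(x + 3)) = x - 8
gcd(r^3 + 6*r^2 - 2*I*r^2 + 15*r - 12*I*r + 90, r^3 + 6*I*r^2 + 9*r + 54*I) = r + 3*I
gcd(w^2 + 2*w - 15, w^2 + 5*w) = w + 5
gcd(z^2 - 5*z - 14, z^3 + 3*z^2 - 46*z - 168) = z - 7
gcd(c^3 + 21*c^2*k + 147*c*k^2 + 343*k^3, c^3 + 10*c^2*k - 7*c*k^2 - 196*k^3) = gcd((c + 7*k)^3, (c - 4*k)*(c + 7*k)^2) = c^2 + 14*c*k + 49*k^2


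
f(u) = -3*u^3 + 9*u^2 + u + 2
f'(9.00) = -566.00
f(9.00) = -1447.00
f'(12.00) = -1079.00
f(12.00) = -3874.00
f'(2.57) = -12.18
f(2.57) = 13.09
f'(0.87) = 9.85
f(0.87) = 7.71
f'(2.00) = 1.00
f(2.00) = 16.00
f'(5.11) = -142.03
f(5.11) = -158.18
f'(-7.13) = -584.87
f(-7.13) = 1539.80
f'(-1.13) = -30.83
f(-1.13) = 16.69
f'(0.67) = 9.02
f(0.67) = 5.81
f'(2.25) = -4.06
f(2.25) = 15.64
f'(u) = -9*u^2 + 18*u + 1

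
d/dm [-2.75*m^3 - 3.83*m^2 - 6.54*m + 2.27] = -8.25*m^2 - 7.66*m - 6.54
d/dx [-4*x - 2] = -4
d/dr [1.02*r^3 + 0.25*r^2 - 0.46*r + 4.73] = 3.06*r^2 + 0.5*r - 0.46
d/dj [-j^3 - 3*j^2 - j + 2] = -3*j^2 - 6*j - 1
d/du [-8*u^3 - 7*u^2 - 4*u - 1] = -24*u^2 - 14*u - 4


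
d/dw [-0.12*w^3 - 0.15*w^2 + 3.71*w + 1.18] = -0.36*w^2 - 0.3*w + 3.71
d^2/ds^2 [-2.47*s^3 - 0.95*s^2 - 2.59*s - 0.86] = -14.82*s - 1.9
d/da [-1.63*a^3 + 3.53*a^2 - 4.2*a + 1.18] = -4.89*a^2 + 7.06*a - 4.2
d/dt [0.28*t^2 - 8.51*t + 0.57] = 0.56*t - 8.51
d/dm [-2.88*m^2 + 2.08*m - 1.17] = 2.08 - 5.76*m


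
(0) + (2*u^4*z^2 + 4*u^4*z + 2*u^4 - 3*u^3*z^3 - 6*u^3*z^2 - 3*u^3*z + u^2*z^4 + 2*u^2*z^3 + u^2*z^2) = 2*u^4*z^2 + 4*u^4*z + 2*u^4 - 3*u^3*z^3 - 6*u^3*z^2 - 3*u^3*z + u^2*z^4 + 2*u^2*z^3 + u^2*z^2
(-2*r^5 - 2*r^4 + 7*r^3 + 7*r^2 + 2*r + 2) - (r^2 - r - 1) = -2*r^5 - 2*r^4 + 7*r^3 + 6*r^2 + 3*r + 3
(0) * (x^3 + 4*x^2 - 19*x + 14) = 0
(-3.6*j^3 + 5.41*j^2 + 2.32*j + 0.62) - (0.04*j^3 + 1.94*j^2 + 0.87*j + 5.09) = -3.64*j^3 + 3.47*j^2 + 1.45*j - 4.47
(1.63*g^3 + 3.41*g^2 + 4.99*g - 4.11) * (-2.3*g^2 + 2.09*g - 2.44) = -3.749*g^5 - 4.4363*g^4 - 8.3273*g^3 + 11.5617*g^2 - 20.7655*g + 10.0284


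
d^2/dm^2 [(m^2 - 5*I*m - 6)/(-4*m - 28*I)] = 45/(m^3 + 21*I*m^2 - 147*m - 343*I)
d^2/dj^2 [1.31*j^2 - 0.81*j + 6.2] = 2.62000000000000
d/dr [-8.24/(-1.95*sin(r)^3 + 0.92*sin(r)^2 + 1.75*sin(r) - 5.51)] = (-48.204*sin(r)^2 + 15.1616*sin(r) + 14.42)*cos(r)/(1.95*sin(r)^3 - 0.92*sin(r)^2 - 1.75*sin(r) + 5.51)^2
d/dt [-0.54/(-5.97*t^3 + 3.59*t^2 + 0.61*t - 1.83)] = (-9.6714*t^2 + 3.8772*t + 0.3294)/(5.97*t^3 - 3.59*t^2 - 0.61*t + 1.83)^2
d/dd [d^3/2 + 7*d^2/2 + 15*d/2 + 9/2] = 3*d^2/2 + 7*d + 15/2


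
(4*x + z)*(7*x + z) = 28*x^2 + 11*x*z + z^2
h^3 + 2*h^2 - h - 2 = (h - 1)*(h + 1)*(h + 2)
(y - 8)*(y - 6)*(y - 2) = y^3 - 16*y^2 + 76*y - 96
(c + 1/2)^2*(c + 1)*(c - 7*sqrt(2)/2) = c^4 - 7*sqrt(2)*c^3/2 + 2*c^3 - 7*sqrt(2)*c^2 + 5*c^2/4 - 35*sqrt(2)*c/8 + c/4 - 7*sqrt(2)/8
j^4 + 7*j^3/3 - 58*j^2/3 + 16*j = j*(j - 8/3)*(j - 1)*(j + 6)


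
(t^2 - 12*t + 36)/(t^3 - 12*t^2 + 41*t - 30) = (t - 6)/(t^2 - 6*t + 5)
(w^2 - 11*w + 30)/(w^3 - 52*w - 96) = (-w^2 + 11*w - 30)/(-w^3 + 52*w + 96)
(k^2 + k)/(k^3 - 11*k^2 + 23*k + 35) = k/(k^2 - 12*k + 35)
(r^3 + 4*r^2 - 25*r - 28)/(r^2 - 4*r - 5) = (r^2 + 3*r - 28)/(r - 5)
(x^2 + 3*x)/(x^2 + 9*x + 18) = x/(x + 6)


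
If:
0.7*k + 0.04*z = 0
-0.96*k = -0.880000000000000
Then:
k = 0.92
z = -16.04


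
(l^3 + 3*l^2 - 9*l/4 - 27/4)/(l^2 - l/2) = (4*l^3 + 12*l^2 - 9*l - 27)/(2*l*(2*l - 1))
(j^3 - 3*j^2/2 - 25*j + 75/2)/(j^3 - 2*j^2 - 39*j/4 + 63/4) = 2*(j^2 - 25)/(2*j^2 - j - 21)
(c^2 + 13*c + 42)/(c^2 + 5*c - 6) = (c + 7)/(c - 1)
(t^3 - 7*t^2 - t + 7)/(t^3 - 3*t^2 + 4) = (t^2 - 8*t + 7)/(t^2 - 4*t + 4)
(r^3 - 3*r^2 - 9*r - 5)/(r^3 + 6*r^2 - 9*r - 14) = (r^2 - 4*r - 5)/(r^2 + 5*r - 14)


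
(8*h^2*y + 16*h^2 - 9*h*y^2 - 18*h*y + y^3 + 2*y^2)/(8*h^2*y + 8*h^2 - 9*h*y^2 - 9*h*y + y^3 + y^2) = (y + 2)/(y + 1)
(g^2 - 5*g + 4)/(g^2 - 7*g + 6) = (g - 4)/(g - 6)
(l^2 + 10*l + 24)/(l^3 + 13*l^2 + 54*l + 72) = 1/(l + 3)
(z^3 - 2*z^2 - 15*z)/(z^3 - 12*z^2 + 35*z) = (z + 3)/(z - 7)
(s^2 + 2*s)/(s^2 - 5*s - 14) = s/(s - 7)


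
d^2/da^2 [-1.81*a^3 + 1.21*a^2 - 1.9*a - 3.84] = 2.42 - 10.86*a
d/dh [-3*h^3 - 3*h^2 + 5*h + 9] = -9*h^2 - 6*h + 5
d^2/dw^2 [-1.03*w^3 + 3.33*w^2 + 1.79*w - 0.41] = 6.66 - 6.18*w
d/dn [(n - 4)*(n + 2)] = 2*n - 2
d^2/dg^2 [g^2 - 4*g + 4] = 2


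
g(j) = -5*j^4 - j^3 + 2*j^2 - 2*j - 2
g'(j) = -20*j^3 - 3*j^2 + 4*j - 2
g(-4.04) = -1227.31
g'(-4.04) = 1251.66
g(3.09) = -474.42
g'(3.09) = -608.36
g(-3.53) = -702.40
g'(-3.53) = 826.24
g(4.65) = -2406.26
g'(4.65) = -2059.16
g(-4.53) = -1964.48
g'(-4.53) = 1777.51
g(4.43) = -1984.23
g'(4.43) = -1781.92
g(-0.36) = -1.06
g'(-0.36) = -2.90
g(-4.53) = -1964.48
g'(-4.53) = 1777.51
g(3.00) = -422.00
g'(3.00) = -557.00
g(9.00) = -33392.00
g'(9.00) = -14789.00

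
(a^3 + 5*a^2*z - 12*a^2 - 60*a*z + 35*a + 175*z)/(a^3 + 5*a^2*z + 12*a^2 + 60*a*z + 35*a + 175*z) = (a^2 - 12*a + 35)/(a^2 + 12*a + 35)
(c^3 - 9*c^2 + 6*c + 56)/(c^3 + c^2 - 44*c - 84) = (c - 4)/(c + 6)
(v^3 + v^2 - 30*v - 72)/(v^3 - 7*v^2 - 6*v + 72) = (v + 4)/(v - 4)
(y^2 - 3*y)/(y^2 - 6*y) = (y - 3)/(y - 6)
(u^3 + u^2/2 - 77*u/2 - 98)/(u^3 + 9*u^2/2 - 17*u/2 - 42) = (u - 7)/(u - 3)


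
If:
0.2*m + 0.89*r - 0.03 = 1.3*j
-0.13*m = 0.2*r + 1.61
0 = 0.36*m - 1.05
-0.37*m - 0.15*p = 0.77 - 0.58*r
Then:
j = -6.38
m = 2.92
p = -50.78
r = -9.95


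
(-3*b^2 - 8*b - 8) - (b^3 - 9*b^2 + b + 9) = -b^3 + 6*b^2 - 9*b - 17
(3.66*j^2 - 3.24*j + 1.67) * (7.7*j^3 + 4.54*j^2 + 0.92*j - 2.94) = 28.182*j^5 - 8.3316*j^4 + 1.5166*j^3 - 6.1594*j^2 + 11.062*j - 4.9098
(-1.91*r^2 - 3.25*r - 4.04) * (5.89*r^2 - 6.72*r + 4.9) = -11.2499*r^4 - 6.3073*r^3 - 11.3146*r^2 + 11.2238*r - 19.796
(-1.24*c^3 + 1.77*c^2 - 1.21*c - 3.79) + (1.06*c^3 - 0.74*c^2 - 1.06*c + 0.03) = -0.18*c^3 + 1.03*c^2 - 2.27*c - 3.76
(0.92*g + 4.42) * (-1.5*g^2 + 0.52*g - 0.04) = -1.38*g^3 - 6.1516*g^2 + 2.2616*g - 0.1768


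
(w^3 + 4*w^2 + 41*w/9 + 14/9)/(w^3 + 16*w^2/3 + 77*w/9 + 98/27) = 3*(w + 1)/(3*w + 7)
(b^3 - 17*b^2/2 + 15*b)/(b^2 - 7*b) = (b^2 - 17*b/2 + 15)/(b - 7)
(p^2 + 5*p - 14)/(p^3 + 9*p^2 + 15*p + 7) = (p - 2)/(p^2 + 2*p + 1)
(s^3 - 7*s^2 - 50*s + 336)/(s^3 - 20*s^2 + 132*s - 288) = (s + 7)/(s - 6)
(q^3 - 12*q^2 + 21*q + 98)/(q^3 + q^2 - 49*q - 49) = (q^2 - 5*q - 14)/(q^2 + 8*q + 7)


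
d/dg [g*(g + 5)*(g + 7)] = 3*g^2 + 24*g + 35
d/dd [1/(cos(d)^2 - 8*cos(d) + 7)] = 2*(cos(d) - 4)*sin(d)/(cos(d)^2 - 8*cos(d) + 7)^2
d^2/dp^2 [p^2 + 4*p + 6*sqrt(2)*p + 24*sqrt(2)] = 2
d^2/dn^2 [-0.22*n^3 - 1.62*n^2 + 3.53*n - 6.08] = -1.32*n - 3.24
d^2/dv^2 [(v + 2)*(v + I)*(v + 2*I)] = 6*v + 4 + 6*I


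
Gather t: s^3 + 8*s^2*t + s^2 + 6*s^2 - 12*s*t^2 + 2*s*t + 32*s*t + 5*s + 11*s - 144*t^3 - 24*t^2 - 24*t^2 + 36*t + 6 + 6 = s^3 + 7*s^2 + 16*s - 144*t^3 + t^2*(-12*s - 48) + t*(8*s^2 + 34*s + 36) + 12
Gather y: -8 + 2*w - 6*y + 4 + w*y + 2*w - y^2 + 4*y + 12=4*w - y^2 + y*(w - 2) + 8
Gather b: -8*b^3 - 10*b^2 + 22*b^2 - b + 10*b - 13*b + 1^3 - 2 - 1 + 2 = -8*b^3 + 12*b^2 - 4*b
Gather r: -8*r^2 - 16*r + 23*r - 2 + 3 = -8*r^2 + 7*r + 1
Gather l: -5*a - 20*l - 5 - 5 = -5*a - 20*l - 10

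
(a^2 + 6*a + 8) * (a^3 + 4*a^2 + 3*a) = a^5 + 10*a^4 + 35*a^3 + 50*a^2 + 24*a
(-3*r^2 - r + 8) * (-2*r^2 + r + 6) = 6*r^4 - r^3 - 35*r^2 + 2*r + 48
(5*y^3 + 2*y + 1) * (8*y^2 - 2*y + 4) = 40*y^5 - 10*y^4 + 36*y^3 + 4*y^2 + 6*y + 4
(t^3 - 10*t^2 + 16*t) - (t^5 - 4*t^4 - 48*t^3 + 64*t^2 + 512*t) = -t^5 + 4*t^4 + 49*t^3 - 74*t^2 - 496*t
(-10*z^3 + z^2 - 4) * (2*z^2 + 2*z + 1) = -20*z^5 - 18*z^4 - 8*z^3 - 7*z^2 - 8*z - 4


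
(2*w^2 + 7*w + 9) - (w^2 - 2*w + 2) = w^2 + 9*w + 7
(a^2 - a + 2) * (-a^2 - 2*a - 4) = -a^4 - a^3 - 4*a^2 - 8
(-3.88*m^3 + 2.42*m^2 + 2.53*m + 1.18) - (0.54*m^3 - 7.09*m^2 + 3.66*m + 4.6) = -4.42*m^3 + 9.51*m^2 - 1.13*m - 3.42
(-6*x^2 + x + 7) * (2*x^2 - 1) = -12*x^4 + 2*x^3 + 20*x^2 - x - 7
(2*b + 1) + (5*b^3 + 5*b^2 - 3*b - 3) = 5*b^3 + 5*b^2 - b - 2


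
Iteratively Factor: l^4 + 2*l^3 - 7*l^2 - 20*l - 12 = (l + 2)*(l^3 - 7*l - 6) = (l - 3)*(l + 2)*(l^2 + 3*l + 2) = (l - 3)*(l + 1)*(l + 2)*(l + 2)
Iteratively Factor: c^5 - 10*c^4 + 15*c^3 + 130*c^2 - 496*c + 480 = (c - 3)*(c^4 - 7*c^3 - 6*c^2 + 112*c - 160) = (c - 4)*(c - 3)*(c^3 - 3*c^2 - 18*c + 40) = (c - 5)*(c - 4)*(c - 3)*(c^2 + 2*c - 8) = (c - 5)*(c - 4)*(c - 3)*(c - 2)*(c + 4)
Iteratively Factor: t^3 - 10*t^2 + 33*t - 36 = (t - 3)*(t^2 - 7*t + 12) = (t - 4)*(t - 3)*(t - 3)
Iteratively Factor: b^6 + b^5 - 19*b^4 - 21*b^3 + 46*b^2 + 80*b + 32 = (b + 1)*(b^5 - 19*b^3 - 2*b^2 + 48*b + 32) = (b - 2)*(b + 1)*(b^4 + 2*b^3 - 15*b^2 - 32*b - 16) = (b - 2)*(b + 1)^2*(b^3 + b^2 - 16*b - 16) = (b - 2)*(b + 1)^3*(b^2 - 16) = (b - 2)*(b + 1)^3*(b + 4)*(b - 4)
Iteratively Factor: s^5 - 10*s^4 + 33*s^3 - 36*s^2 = (s - 3)*(s^4 - 7*s^3 + 12*s^2) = (s - 3)^2*(s^3 - 4*s^2) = s*(s - 3)^2*(s^2 - 4*s) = s^2*(s - 3)^2*(s - 4)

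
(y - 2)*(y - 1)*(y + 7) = y^3 + 4*y^2 - 19*y + 14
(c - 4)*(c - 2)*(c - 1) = c^3 - 7*c^2 + 14*c - 8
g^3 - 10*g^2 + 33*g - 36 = (g - 4)*(g - 3)^2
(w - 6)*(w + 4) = w^2 - 2*w - 24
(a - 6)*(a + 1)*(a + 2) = a^3 - 3*a^2 - 16*a - 12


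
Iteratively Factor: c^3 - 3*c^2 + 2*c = (c - 1)*(c^2 - 2*c) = (c - 2)*(c - 1)*(c)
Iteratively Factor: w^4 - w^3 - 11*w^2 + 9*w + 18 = (w - 3)*(w^3 + 2*w^2 - 5*w - 6) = (w - 3)*(w - 2)*(w^2 + 4*w + 3) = (w - 3)*(w - 2)*(w + 3)*(w + 1)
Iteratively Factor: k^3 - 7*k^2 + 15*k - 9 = (k - 1)*(k^2 - 6*k + 9) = (k - 3)*(k - 1)*(k - 3)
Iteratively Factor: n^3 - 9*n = (n)*(n^2 - 9) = n*(n + 3)*(n - 3)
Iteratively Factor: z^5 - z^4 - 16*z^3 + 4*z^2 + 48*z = (z - 2)*(z^4 + z^3 - 14*z^2 - 24*z) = (z - 2)*(z + 2)*(z^3 - z^2 - 12*z) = (z - 4)*(z - 2)*(z + 2)*(z^2 + 3*z) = z*(z - 4)*(z - 2)*(z + 2)*(z + 3)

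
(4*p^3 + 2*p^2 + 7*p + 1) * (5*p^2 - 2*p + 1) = 20*p^5 + 2*p^4 + 35*p^3 - 7*p^2 + 5*p + 1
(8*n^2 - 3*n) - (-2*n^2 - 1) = 10*n^2 - 3*n + 1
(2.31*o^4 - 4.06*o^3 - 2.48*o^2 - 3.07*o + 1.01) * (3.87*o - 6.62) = 8.9397*o^5 - 31.0044*o^4 + 17.2796*o^3 + 4.5367*o^2 + 24.2321*o - 6.6862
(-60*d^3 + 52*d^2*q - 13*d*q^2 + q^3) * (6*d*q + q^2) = -360*d^4*q + 252*d^3*q^2 - 26*d^2*q^3 - 7*d*q^4 + q^5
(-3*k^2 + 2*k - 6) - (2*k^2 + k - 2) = -5*k^2 + k - 4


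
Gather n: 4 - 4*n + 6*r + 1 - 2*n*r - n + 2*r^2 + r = n*(-2*r - 5) + 2*r^2 + 7*r + 5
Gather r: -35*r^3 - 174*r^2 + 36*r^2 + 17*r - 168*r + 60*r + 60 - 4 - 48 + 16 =-35*r^3 - 138*r^2 - 91*r + 24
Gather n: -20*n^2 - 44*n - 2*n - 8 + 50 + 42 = -20*n^2 - 46*n + 84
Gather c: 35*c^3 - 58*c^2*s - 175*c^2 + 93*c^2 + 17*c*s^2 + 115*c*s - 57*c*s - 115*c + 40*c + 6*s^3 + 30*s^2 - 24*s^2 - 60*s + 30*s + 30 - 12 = 35*c^3 + c^2*(-58*s - 82) + c*(17*s^2 + 58*s - 75) + 6*s^3 + 6*s^2 - 30*s + 18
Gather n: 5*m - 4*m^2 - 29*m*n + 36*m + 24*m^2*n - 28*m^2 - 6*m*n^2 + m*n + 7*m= -32*m^2 - 6*m*n^2 + 48*m + n*(24*m^2 - 28*m)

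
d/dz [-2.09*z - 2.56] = -2.09000000000000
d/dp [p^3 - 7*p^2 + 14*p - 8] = 3*p^2 - 14*p + 14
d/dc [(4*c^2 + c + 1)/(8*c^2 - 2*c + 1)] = (-16*c^2 - 8*c + 3)/(64*c^4 - 32*c^3 + 20*c^2 - 4*c + 1)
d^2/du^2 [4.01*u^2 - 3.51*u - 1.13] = 8.02000000000000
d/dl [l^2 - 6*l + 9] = 2*l - 6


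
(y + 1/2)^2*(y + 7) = y^3 + 8*y^2 + 29*y/4 + 7/4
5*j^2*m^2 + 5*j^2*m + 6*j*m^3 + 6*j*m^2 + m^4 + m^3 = m*(j + m)*(5*j + m)*(m + 1)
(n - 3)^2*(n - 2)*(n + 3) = n^4 - 5*n^3 - 3*n^2 + 45*n - 54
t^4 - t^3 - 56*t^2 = t^2*(t - 8)*(t + 7)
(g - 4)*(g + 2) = g^2 - 2*g - 8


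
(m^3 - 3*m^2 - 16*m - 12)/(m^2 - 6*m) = m + 3 + 2/m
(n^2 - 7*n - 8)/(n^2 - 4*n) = (n^2 - 7*n - 8)/(n*(n - 4))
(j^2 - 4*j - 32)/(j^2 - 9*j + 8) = (j + 4)/(j - 1)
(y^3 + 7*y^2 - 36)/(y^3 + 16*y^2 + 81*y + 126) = (y - 2)/(y + 7)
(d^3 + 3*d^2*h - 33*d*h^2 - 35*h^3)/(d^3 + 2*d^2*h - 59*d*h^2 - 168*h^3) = (d^2 - 4*d*h - 5*h^2)/(d^2 - 5*d*h - 24*h^2)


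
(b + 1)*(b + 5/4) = b^2 + 9*b/4 + 5/4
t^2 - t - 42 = (t - 7)*(t + 6)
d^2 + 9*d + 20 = (d + 4)*(d + 5)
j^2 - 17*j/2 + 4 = (j - 8)*(j - 1/2)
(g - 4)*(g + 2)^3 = g^4 + 2*g^3 - 12*g^2 - 40*g - 32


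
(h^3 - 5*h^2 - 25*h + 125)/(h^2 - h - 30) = (h^2 - 10*h + 25)/(h - 6)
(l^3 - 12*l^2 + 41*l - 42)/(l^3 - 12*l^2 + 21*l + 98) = (l^2 - 5*l + 6)/(l^2 - 5*l - 14)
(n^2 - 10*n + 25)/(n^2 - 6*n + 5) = (n - 5)/(n - 1)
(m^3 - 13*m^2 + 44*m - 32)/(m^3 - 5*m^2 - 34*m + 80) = (m^2 - 5*m + 4)/(m^2 + 3*m - 10)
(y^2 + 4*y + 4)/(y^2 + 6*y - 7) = (y^2 + 4*y + 4)/(y^2 + 6*y - 7)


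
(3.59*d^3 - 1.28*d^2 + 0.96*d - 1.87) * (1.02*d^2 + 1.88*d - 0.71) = 3.6618*d^5 + 5.4436*d^4 - 3.9761*d^3 + 0.806199999999999*d^2 - 4.1972*d + 1.3277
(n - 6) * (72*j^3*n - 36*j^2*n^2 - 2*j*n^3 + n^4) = 72*j^3*n^2 - 432*j^3*n - 36*j^2*n^3 + 216*j^2*n^2 - 2*j*n^4 + 12*j*n^3 + n^5 - 6*n^4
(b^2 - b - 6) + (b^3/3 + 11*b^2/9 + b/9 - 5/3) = b^3/3 + 20*b^2/9 - 8*b/9 - 23/3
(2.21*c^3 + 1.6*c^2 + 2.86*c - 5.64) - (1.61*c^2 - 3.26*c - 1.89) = 2.21*c^3 - 0.01*c^2 + 6.12*c - 3.75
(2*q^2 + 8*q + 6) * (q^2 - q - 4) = 2*q^4 + 6*q^3 - 10*q^2 - 38*q - 24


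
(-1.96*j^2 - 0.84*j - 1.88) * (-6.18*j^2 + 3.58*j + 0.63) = 12.1128*j^4 - 1.8256*j^3 + 7.3764*j^2 - 7.2596*j - 1.1844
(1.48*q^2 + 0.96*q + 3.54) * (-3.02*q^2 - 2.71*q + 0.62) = -4.4696*q^4 - 6.91*q^3 - 12.3748*q^2 - 8.9982*q + 2.1948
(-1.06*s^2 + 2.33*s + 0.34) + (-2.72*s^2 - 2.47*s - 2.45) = -3.78*s^2 - 0.14*s - 2.11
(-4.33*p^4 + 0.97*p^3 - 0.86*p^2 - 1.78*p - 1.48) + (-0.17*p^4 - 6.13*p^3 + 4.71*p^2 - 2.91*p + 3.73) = -4.5*p^4 - 5.16*p^3 + 3.85*p^2 - 4.69*p + 2.25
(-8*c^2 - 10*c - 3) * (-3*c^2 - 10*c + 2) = 24*c^4 + 110*c^3 + 93*c^2 + 10*c - 6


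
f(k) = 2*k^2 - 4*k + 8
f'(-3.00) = -16.00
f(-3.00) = 38.00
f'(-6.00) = -28.00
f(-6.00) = 104.00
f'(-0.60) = -6.40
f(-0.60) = 11.12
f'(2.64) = 6.56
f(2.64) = 11.38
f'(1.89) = 3.56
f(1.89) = 7.58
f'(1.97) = 3.88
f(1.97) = 7.88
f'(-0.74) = -6.96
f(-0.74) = 12.06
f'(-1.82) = -11.28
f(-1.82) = 21.90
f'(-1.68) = -10.72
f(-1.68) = 20.36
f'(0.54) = -1.84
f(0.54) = 6.42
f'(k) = 4*k - 4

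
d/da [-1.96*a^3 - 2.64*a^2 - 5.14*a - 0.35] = -5.88*a^2 - 5.28*a - 5.14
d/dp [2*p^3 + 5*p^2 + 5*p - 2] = 6*p^2 + 10*p + 5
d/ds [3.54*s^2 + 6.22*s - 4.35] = 7.08*s + 6.22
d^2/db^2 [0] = 0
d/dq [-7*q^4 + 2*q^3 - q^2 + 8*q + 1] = -28*q^3 + 6*q^2 - 2*q + 8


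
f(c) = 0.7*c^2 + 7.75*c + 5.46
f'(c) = 1.4*c + 7.75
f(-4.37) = -15.04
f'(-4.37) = 1.63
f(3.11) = 36.33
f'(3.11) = 12.10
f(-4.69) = -15.49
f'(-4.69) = 1.18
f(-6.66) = -15.11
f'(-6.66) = -1.57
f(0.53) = 9.76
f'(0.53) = 8.49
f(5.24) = 65.29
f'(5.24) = 15.09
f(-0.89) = -0.88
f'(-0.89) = 6.50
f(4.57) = 55.50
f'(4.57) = 14.15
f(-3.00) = -11.49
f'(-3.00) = 3.55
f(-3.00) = -11.49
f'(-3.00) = 3.55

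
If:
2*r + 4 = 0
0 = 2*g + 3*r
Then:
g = 3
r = -2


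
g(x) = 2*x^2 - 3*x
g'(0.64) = -0.44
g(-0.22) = 0.76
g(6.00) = 54.00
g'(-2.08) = -11.32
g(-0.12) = 0.39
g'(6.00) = 21.00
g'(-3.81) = -18.24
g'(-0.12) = -3.48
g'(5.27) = 18.08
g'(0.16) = -2.36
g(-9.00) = 189.00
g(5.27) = 39.74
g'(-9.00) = -39.00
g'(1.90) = 4.60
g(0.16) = -0.43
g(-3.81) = 40.46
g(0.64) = -1.10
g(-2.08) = 14.89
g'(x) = 4*x - 3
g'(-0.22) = -3.88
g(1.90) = 1.52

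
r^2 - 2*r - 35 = (r - 7)*(r + 5)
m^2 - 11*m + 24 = (m - 8)*(m - 3)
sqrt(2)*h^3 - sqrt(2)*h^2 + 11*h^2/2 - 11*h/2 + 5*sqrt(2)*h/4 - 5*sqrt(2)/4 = (h - 1)*(h + 5*sqrt(2)/2)*(sqrt(2)*h + 1/2)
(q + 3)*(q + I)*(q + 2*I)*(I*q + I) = I*q^4 - 3*q^3 + 4*I*q^3 - 12*q^2 + I*q^2 - 9*q - 8*I*q - 6*I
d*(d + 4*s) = d^2 + 4*d*s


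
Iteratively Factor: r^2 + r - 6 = (r + 3)*(r - 2)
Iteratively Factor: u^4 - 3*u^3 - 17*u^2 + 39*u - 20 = (u - 1)*(u^3 - 2*u^2 - 19*u + 20) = (u - 1)^2*(u^2 - u - 20) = (u - 5)*(u - 1)^2*(u + 4)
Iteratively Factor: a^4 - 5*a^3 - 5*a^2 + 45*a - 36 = (a + 3)*(a^3 - 8*a^2 + 19*a - 12) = (a - 1)*(a + 3)*(a^2 - 7*a + 12) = (a - 4)*(a - 1)*(a + 3)*(a - 3)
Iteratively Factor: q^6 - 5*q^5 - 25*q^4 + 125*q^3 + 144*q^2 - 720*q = (q + 3)*(q^5 - 8*q^4 - q^3 + 128*q^2 - 240*q) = (q + 3)*(q + 4)*(q^4 - 12*q^3 + 47*q^2 - 60*q) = q*(q + 3)*(q + 4)*(q^3 - 12*q^2 + 47*q - 60) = q*(q - 4)*(q + 3)*(q + 4)*(q^2 - 8*q + 15) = q*(q - 4)*(q - 3)*(q + 3)*(q + 4)*(q - 5)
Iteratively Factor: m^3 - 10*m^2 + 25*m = (m)*(m^2 - 10*m + 25) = m*(m - 5)*(m - 5)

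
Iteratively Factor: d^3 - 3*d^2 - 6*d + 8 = (d - 1)*(d^2 - 2*d - 8) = (d - 1)*(d + 2)*(d - 4)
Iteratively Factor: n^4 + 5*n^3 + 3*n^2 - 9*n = (n + 3)*(n^3 + 2*n^2 - 3*n) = (n + 3)^2*(n^2 - n) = (n - 1)*(n + 3)^2*(n)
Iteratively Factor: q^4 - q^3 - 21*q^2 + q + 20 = (q - 5)*(q^3 + 4*q^2 - q - 4) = (q - 5)*(q + 1)*(q^2 + 3*q - 4) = (q - 5)*(q + 1)*(q + 4)*(q - 1)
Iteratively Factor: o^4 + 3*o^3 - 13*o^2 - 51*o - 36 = (o + 3)*(o^3 - 13*o - 12) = (o + 1)*(o + 3)*(o^2 - o - 12) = (o + 1)*(o + 3)^2*(o - 4)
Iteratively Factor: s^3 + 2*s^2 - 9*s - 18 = (s - 3)*(s^2 + 5*s + 6) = (s - 3)*(s + 3)*(s + 2)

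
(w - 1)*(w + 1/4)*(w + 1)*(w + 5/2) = w^4 + 11*w^3/4 - 3*w^2/8 - 11*w/4 - 5/8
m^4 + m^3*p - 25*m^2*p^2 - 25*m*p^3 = m*(m - 5*p)*(m + p)*(m + 5*p)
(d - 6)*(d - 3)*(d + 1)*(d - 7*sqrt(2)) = d^4 - 7*sqrt(2)*d^3 - 8*d^3 + 9*d^2 + 56*sqrt(2)*d^2 - 63*sqrt(2)*d + 18*d - 126*sqrt(2)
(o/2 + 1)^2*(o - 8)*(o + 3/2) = o^4/4 - 5*o^3/8 - 17*o^2/2 - 37*o/2 - 12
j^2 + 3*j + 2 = (j + 1)*(j + 2)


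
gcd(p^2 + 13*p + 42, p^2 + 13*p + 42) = p^2 + 13*p + 42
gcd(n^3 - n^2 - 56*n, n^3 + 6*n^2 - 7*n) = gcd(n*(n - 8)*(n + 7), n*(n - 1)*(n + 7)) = n^2 + 7*n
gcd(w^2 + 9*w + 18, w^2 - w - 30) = 1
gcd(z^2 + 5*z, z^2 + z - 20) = z + 5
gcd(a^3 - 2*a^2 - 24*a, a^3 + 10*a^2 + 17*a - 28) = a + 4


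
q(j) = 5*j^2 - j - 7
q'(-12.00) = -121.00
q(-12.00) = 725.00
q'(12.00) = 119.00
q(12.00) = 701.00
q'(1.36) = 12.60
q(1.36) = 0.89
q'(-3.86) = -39.60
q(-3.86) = 71.36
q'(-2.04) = -21.40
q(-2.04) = 15.85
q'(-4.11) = -42.10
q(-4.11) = 81.57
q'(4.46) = 43.60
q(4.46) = 88.00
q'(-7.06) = -71.60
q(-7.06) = 249.28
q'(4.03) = 39.30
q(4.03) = 70.17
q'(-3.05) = -31.50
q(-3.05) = 42.56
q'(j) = 10*j - 1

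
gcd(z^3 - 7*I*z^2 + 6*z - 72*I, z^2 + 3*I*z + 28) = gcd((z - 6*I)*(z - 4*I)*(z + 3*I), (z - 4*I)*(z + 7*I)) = z - 4*I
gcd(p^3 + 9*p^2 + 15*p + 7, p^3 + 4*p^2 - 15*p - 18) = p + 1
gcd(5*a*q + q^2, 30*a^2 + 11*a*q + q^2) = 5*a + q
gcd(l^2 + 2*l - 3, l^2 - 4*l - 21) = l + 3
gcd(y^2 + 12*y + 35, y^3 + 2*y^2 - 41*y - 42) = y + 7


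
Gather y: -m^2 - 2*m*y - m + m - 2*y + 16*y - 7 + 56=-m^2 + y*(14 - 2*m) + 49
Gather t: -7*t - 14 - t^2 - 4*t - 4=-t^2 - 11*t - 18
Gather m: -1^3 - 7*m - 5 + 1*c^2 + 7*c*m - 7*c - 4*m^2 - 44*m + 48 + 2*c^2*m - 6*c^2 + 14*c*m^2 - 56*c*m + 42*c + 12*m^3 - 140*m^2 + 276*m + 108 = -5*c^2 + 35*c + 12*m^3 + m^2*(14*c - 144) + m*(2*c^2 - 49*c + 225) + 150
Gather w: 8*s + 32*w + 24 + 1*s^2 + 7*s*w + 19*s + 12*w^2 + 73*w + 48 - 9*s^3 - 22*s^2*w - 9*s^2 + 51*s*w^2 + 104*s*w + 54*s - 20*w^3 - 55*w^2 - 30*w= -9*s^3 - 8*s^2 + 81*s - 20*w^3 + w^2*(51*s - 43) + w*(-22*s^2 + 111*s + 75) + 72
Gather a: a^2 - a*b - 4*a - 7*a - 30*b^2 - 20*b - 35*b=a^2 + a*(-b - 11) - 30*b^2 - 55*b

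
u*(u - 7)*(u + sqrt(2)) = u^3 - 7*u^2 + sqrt(2)*u^2 - 7*sqrt(2)*u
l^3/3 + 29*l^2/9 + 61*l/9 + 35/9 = (l/3 + 1/3)*(l + 5/3)*(l + 7)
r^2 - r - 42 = (r - 7)*(r + 6)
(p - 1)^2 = p^2 - 2*p + 1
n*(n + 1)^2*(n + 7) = n^4 + 9*n^3 + 15*n^2 + 7*n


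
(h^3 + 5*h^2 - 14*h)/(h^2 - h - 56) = h*(h - 2)/(h - 8)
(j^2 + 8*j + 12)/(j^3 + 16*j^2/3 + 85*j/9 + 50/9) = 9*(j + 6)/(9*j^2 + 30*j + 25)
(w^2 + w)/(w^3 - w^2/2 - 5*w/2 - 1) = 2*w/(2*w^2 - 3*w - 2)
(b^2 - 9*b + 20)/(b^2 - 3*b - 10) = (b - 4)/(b + 2)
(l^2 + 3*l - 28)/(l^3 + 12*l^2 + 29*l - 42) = (l - 4)/(l^2 + 5*l - 6)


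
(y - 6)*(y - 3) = y^2 - 9*y + 18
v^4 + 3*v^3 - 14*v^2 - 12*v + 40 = (v - 2)^2*(v + 2)*(v + 5)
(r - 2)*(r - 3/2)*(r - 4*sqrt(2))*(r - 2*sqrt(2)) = r^4 - 6*sqrt(2)*r^3 - 7*r^3/2 + 19*r^2 + 21*sqrt(2)*r^2 - 56*r - 18*sqrt(2)*r + 48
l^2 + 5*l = l*(l + 5)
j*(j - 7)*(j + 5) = j^3 - 2*j^2 - 35*j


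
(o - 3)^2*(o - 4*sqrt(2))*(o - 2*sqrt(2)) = o^4 - 6*sqrt(2)*o^3 - 6*o^3 + 25*o^2 + 36*sqrt(2)*o^2 - 96*o - 54*sqrt(2)*o + 144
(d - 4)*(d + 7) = d^2 + 3*d - 28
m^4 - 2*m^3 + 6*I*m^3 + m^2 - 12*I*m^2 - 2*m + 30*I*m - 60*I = (m - 2)*(m - 2*I)*(m + 3*I)*(m + 5*I)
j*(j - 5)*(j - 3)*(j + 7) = j^4 - j^3 - 41*j^2 + 105*j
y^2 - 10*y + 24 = (y - 6)*(y - 4)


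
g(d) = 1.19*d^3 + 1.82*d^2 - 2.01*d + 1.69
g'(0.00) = -2.01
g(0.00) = 1.69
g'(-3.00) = 19.20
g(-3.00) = -8.03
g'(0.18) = -1.24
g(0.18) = 1.39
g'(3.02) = 41.54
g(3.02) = 45.00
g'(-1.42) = 0.02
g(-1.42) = 4.81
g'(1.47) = 11.06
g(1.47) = 6.45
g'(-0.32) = -2.81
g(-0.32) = 2.48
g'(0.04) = -1.86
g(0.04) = 1.61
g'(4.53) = 87.74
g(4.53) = 140.55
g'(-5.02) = 69.68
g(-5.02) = -92.90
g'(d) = 3.57*d^2 + 3.64*d - 2.01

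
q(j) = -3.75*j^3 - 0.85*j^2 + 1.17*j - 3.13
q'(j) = -11.25*j^2 - 1.7*j + 1.17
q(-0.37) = -3.49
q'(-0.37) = 0.26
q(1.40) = -13.45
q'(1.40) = -23.26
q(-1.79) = 13.56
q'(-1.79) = -31.83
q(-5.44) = 569.06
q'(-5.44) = -322.51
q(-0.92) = -2.01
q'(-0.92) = -6.79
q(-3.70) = 170.85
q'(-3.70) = -146.55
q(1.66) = -20.68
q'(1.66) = -32.65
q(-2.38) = 39.83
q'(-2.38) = -58.51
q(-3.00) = 86.96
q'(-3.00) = -94.98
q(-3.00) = 86.96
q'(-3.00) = -94.98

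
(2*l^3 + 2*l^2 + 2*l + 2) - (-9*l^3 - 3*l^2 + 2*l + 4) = 11*l^3 + 5*l^2 - 2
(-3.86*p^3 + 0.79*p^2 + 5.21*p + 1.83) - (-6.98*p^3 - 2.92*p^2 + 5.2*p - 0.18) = 3.12*p^3 + 3.71*p^2 + 0.00999999999999979*p + 2.01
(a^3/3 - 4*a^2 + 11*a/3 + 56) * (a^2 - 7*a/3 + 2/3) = a^5/3 - 43*a^4/9 + 119*a^3/9 + 403*a^2/9 - 1154*a/9 + 112/3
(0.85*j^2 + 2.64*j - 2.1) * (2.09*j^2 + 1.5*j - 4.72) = 1.7765*j^4 + 6.7926*j^3 - 4.441*j^2 - 15.6108*j + 9.912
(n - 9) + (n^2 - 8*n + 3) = n^2 - 7*n - 6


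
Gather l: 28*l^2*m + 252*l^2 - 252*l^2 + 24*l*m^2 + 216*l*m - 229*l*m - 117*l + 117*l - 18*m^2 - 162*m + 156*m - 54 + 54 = 28*l^2*m + l*(24*m^2 - 13*m) - 18*m^2 - 6*m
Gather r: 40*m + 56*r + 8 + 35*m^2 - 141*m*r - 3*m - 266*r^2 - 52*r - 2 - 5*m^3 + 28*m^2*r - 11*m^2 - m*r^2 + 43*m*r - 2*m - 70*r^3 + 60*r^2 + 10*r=-5*m^3 + 24*m^2 + 35*m - 70*r^3 + r^2*(-m - 206) + r*(28*m^2 - 98*m + 14) + 6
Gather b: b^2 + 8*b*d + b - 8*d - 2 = b^2 + b*(8*d + 1) - 8*d - 2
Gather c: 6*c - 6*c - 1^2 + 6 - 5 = 0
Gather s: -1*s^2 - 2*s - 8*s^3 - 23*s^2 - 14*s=-8*s^3 - 24*s^2 - 16*s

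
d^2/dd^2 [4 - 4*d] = 0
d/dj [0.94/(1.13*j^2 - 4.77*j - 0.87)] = (4.4838 - 2.1244*j)/(-1.13*j^2 + 4.77*j + 0.87)^2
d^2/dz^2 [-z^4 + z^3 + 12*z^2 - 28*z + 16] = -12*z^2 + 6*z + 24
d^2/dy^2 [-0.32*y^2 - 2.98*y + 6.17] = -0.640000000000000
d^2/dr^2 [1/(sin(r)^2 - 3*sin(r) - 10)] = (-4*sin(r)^4 + 9*sin(r)^3 - 43*sin(r)^2 + 12*sin(r) + 38)/((sin(r) - 5)^3*(sin(r) + 2)^3)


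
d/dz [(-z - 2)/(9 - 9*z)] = -1/(3*(z - 1)^2)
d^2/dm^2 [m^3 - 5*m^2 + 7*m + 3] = 6*m - 10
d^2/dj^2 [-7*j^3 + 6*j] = -42*j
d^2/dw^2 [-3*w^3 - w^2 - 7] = -18*w - 2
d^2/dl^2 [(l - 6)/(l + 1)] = -14/(l + 1)^3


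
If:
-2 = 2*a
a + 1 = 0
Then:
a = -1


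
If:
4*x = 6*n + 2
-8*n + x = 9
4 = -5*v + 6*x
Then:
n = -17/13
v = -166/65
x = -19/13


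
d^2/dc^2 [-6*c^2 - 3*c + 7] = -12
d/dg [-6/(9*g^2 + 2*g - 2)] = 12*(9*g + 1)/(9*g^2 + 2*g - 2)^2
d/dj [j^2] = 2*j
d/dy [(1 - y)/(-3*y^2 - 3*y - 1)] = (-3*y^2 + 6*y + 4)/(9*y^4 + 18*y^3 + 15*y^2 + 6*y + 1)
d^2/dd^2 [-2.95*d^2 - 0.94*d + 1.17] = -5.90000000000000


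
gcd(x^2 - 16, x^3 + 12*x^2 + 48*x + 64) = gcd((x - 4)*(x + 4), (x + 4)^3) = x + 4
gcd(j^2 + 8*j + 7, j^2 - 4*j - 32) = 1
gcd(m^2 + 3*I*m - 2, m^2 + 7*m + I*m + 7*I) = m + I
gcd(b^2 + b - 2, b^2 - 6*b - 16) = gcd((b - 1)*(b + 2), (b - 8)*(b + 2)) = b + 2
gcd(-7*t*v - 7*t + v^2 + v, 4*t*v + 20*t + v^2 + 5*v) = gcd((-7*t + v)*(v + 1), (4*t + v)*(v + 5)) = 1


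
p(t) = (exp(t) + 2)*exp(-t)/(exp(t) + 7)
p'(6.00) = 0.00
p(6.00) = 0.00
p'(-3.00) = -5.74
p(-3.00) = 5.84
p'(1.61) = -0.08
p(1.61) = 0.12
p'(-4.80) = -34.72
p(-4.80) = 34.82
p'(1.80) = -0.07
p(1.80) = 0.10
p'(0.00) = -0.30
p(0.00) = 0.38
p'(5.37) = -0.00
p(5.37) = 0.00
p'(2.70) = -0.04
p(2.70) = 0.05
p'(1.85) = -0.07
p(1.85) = 0.10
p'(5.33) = -0.00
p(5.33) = 0.00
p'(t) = -(exp(t) + 2)*exp(-t)/(exp(t) + 7) - (exp(t) + 2)/(exp(t) + 7)^2 + 1/(exp(t) + 7) = (-exp(2*t) - 4*exp(t) - 14)*exp(-t)/(exp(2*t) + 14*exp(t) + 49)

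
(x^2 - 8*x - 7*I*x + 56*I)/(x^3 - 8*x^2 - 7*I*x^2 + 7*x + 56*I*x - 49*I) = (x - 8)/(x^2 - 8*x + 7)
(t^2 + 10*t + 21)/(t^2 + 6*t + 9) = (t + 7)/(t + 3)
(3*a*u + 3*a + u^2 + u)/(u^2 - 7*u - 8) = (3*a + u)/(u - 8)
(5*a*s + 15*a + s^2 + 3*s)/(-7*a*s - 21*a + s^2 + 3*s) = (5*a + s)/(-7*a + s)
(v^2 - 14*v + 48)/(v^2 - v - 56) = (v - 6)/(v + 7)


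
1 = 1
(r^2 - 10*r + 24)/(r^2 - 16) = (r - 6)/(r + 4)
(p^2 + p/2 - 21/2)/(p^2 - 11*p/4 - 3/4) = 2*(2*p + 7)/(4*p + 1)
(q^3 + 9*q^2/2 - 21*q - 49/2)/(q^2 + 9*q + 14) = (2*q^2 - 5*q - 7)/(2*(q + 2))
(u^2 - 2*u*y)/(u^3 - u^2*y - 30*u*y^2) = (-u + 2*y)/(-u^2 + u*y + 30*y^2)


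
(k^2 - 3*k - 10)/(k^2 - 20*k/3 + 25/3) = 3*(k + 2)/(3*k - 5)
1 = 1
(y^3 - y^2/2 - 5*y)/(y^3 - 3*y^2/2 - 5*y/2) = (y + 2)/(y + 1)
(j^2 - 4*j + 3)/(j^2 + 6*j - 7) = (j - 3)/(j + 7)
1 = 1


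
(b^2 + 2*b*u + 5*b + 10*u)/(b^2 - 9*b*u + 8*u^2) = (b^2 + 2*b*u + 5*b + 10*u)/(b^2 - 9*b*u + 8*u^2)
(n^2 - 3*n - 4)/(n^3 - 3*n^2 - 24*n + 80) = (n + 1)/(n^2 + n - 20)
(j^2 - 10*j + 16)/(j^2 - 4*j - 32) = (j - 2)/(j + 4)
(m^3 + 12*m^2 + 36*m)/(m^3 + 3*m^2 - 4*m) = (m^2 + 12*m + 36)/(m^2 + 3*m - 4)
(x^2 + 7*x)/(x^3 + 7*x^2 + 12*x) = (x + 7)/(x^2 + 7*x + 12)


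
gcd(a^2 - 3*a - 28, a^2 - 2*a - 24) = a + 4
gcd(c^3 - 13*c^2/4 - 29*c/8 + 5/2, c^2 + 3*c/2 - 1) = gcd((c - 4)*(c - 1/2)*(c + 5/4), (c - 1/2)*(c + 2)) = c - 1/2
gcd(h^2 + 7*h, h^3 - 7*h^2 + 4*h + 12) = 1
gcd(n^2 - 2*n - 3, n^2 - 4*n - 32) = 1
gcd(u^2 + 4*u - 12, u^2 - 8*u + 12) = u - 2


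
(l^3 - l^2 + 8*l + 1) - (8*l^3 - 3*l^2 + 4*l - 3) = -7*l^3 + 2*l^2 + 4*l + 4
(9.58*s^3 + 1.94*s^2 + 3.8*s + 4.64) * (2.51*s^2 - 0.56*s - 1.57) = 24.0458*s^5 - 0.495400000000001*s^4 - 6.589*s^3 + 6.4726*s^2 - 8.5644*s - 7.2848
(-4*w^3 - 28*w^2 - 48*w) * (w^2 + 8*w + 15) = -4*w^5 - 60*w^4 - 332*w^3 - 804*w^2 - 720*w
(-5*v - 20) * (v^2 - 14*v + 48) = -5*v^3 + 50*v^2 + 40*v - 960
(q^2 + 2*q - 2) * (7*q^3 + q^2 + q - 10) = 7*q^5 + 15*q^4 - 11*q^3 - 10*q^2 - 22*q + 20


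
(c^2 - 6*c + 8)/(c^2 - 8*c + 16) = (c - 2)/(c - 4)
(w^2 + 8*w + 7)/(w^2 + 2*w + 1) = (w + 7)/(w + 1)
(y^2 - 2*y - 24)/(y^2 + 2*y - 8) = (y - 6)/(y - 2)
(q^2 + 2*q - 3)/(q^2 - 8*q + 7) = (q + 3)/(q - 7)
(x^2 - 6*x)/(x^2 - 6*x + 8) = x*(x - 6)/(x^2 - 6*x + 8)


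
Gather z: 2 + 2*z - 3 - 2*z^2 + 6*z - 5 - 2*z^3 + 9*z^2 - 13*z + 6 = -2*z^3 + 7*z^2 - 5*z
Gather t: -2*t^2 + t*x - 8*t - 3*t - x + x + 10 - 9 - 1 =-2*t^2 + t*(x - 11)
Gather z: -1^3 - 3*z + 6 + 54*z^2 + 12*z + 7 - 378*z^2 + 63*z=-324*z^2 + 72*z + 12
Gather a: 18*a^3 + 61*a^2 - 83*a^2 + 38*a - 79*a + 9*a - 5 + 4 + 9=18*a^3 - 22*a^2 - 32*a + 8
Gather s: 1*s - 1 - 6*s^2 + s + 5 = -6*s^2 + 2*s + 4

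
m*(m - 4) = m^2 - 4*m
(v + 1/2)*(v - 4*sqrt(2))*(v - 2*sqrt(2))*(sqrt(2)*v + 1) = sqrt(2)*v^4 - 11*v^3 + sqrt(2)*v^3/2 - 11*v^2/2 + 10*sqrt(2)*v^2 + 5*sqrt(2)*v + 16*v + 8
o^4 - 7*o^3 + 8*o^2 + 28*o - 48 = (o - 4)*(o - 3)*(o - 2)*(o + 2)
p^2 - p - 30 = (p - 6)*(p + 5)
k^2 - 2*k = k*(k - 2)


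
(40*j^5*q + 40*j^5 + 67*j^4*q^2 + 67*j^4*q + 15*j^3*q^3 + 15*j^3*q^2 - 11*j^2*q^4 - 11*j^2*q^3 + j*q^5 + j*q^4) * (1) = 40*j^5*q + 40*j^5 + 67*j^4*q^2 + 67*j^4*q + 15*j^3*q^3 + 15*j^3*q^2 - 11*j^2*q^4 - 11*j^2*q^3 + j*q^5 + j*q^4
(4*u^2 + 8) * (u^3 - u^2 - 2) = 4*u^5 - 4*u^4 + 8*u^3 - 16*u^2 - 16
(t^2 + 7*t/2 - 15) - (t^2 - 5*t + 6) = 17*t/2 - 21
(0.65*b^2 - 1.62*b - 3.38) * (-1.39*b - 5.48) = -0.9035*b^3 - 1.3102*b^2 + 13.5758*b + 18.5224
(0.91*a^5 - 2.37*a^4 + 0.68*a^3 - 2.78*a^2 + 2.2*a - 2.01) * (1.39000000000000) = 1.2649*a^5 - 3.2943*a^4 + 0.9452*a^3 - 3.8642*a^2 + 3.058*a - 2.7939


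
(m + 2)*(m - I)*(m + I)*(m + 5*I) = m^4 + 2*m^3 + 5*I*m^3 + m^2 + 10*I*m^2 + 2*m + 5*I*m + 10*I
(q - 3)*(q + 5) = q^2 + 2*q - 15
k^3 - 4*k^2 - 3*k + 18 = (k - 3)^2*(k + 2)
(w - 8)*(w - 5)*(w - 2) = w^3 - 15*w^2 + 66*w - 80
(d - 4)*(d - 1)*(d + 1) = d^3 - 4*d^2 - d + 4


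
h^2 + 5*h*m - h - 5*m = (h - 1)*(h + 5*m)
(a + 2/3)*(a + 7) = a^2 + 23*a/3 + 14/3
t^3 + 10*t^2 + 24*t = t*(t + 4)*(t + 6)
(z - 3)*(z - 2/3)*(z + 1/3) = z^3 - 10*z^2/3 + 7*z/9 + 2/3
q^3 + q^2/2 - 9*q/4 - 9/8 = (q - 3/2)*(q + 1/2)*(q + 3/2)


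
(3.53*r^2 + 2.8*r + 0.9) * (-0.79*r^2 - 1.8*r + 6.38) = -2.7887*r^4 - 8.566*r^3 + 16.7704*r^2 + 16.244*r + 5.742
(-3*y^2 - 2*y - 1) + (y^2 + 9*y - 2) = -2*y^2 + 7*y - 3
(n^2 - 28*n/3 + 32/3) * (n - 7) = n^3 - 49*n^2/3 + 76*n - 224/3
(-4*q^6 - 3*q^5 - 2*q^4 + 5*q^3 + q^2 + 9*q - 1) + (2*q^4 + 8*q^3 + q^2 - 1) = -4*q^6 - 3*q^5 + 13*q^3 + 2*q^2 + 9*q - 2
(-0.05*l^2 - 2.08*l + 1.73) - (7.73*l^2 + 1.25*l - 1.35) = -7.78*l^2 - 3.33*l + 3.08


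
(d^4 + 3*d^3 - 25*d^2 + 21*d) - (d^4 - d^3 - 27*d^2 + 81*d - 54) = 4*d^3 + 2*d^2 - 60*d + 54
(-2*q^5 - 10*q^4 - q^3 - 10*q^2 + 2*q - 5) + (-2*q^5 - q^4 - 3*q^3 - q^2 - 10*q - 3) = -4*q^5 - 11*q^4 - 4*q^3 - 11*q^2 - 8*q - 8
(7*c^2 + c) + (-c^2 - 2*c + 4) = 6*c^2 - c + 4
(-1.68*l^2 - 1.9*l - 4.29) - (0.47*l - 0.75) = -1.68*l^2 - 2.37*l - 3.54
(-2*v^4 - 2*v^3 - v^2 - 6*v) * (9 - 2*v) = 4*v^5 - 14*v^4 - 16*v^3 + 3*v^2 - 54*v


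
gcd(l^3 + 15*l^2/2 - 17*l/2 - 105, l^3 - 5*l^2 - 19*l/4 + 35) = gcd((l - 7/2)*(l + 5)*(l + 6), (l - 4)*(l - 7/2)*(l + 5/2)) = l - 7/2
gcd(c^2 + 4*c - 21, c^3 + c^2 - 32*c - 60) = 1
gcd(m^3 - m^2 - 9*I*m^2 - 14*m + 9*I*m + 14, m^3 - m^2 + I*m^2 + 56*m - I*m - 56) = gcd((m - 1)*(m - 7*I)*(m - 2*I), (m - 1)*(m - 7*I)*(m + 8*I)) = m^2 + m*(-1 - 7*I) + 7*I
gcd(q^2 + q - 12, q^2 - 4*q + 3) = q - 3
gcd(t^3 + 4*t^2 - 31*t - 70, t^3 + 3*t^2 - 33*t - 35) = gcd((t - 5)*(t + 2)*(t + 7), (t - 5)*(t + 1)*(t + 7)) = t^2 + 2*t - 35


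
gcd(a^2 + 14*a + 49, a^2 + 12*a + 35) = a + 7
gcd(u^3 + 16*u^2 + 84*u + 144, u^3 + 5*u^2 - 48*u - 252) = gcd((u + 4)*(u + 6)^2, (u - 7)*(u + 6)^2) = u^2 + 12*u + 36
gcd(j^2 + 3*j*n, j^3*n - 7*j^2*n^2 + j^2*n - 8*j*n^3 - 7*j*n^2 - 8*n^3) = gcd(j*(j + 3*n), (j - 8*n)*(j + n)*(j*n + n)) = 1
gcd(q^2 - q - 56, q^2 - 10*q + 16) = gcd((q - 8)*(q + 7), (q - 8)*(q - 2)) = q - 8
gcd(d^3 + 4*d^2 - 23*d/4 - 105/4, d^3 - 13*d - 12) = d + 3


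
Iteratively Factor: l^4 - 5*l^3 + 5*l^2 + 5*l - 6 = (l - 1)*(l^3 - 4*l^2 + l + 6) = (l - 1)*(l + 1)*(l^2 - 5*l + 6) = (l - 2)*(l - 1)*(l + 1)*(l - 3)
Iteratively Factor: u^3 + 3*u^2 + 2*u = (u + 2)*(u^2 + u) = u*(u + 2)*(u + 1)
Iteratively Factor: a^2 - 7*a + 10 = (a - 5)*(a - 2)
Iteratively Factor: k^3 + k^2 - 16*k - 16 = (k + 1)*(k^2 - 16) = (k - 4)*(k + 1)*(k + 4)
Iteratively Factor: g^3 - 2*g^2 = (g)*(g^2 - 2*g) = g^2*(g - 2)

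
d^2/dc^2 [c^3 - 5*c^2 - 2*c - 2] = 6*c - 10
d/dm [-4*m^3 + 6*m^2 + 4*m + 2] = -12*m^2 + 12*m + 4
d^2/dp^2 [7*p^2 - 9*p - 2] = 14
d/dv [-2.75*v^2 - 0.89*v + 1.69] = -5.5*v - 0.89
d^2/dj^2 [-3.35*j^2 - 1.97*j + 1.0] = -6.70000000000000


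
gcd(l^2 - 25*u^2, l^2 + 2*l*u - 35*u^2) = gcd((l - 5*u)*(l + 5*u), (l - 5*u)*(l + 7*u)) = -l + 5*u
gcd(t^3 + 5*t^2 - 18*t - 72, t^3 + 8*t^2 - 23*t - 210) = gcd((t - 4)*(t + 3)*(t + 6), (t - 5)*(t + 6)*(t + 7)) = t + 6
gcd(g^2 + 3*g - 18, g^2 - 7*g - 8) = 1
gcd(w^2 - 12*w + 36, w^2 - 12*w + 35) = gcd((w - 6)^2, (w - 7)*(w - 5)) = 1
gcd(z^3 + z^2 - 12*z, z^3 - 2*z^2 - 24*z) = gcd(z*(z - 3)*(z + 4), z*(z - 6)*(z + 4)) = z^2 + 4*z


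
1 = 1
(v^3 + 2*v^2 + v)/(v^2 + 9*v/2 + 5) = 2*v*(v^2 + 2*v + 1)/(2*v^2 + 9*v + 10)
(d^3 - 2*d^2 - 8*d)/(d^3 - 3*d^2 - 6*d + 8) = d/(d - 1)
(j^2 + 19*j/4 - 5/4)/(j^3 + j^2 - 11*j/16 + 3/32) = 8*(j + 5)/(8*j^2 + 10*j - 3)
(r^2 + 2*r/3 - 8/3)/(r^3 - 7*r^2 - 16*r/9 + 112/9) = 3*(r + 2)/(3*r^2 - 17*r - 28)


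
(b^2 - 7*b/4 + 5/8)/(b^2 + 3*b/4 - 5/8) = (4*b - 5)/(4*b + 5)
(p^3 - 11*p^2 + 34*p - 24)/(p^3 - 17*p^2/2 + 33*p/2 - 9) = 2*(p - 4)/(2*p - 3)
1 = 1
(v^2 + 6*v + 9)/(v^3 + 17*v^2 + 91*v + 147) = (v + 3)/(v^2 + 14*v + 49)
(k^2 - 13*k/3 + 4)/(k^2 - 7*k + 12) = (k - 4/3)/(k - 4)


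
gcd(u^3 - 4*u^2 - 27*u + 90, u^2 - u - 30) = u^2 - u - 30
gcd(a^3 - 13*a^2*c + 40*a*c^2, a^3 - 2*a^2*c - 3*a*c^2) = a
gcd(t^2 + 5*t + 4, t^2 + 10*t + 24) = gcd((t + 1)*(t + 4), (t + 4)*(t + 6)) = t + 4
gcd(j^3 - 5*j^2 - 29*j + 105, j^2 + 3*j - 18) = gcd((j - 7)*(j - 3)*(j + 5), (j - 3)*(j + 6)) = j - 3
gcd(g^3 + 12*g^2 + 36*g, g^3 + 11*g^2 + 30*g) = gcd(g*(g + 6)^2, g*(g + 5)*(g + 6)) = g^2 + 6*g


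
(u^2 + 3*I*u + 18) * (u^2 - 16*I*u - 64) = u^4 - 13*I*u^3 + 2*u^2 - 480*I*u - 1152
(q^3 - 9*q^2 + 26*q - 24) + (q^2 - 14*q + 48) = q^3 - 8*q^2 + 12*q + 24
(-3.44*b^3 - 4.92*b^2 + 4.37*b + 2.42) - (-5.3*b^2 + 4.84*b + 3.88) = -3.44*b^3 + 0.38*b^2 - 0.47*b - 1.46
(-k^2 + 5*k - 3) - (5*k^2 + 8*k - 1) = -6*k^2 - 3*k - 2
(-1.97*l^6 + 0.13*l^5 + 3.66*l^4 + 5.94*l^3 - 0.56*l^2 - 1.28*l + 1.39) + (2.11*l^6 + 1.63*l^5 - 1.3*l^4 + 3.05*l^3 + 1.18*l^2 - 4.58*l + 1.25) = 0.14*l^6 + 1.76*l^5 + 2.36*l^4 + 8.99*l^3 + 0.62*l^2 - 5.86*l + 2.64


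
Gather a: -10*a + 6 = 6 - 10*a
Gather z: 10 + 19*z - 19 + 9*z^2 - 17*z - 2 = 9*z^2 + 2*z - 11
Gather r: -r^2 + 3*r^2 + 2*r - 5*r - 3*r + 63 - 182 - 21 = 2*r^2 - 6*r - 140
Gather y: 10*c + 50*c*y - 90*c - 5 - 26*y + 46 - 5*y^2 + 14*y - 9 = -80*c - 5*y^2 + y*(50*c - 12) + 32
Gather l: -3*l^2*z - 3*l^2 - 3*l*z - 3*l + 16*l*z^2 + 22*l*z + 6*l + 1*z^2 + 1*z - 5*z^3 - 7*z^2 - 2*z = l^2*(-3*z - 3) + l*(16*z^2 + 19*z + 3) - 5*z^3 - 6*z^2 - z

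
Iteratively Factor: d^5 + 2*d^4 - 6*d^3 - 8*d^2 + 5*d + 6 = (d + 3)*(d^4 - d^3 - 3*d^2 + d + 2) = (d + 1)*(d + 3)*(d^3 - 2*d^2 - d + 2) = (d - 1)*(d + 1)*(d + 3)*(d^2 - d - 2) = (d - 2)*(d - 1)*(d + 1)*(d + 3)*(d + 1)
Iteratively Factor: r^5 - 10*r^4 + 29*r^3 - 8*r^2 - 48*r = (r)*(r^4 - 10*r^3 + 29*r^2 - 8*r - 48) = r*(r - 4)*(r^3 - 6*r^2 + 5*r + 12) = r*(r - 4)^2*(r^2 - 2*r - 3) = r*(r - 4)^2*(r + 1)*(r - 3)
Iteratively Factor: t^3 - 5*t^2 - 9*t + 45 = (t + 3)*(t^2 - 8*t + 15) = (t - 3)*(t + 3)*(t - 5)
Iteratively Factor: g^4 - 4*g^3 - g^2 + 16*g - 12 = (g - 2)*(g^3 - 2*g^2 - 5*g + 6) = (g - 2)*(g - 1)*(g^2 - g - 6) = (g - 2)*(g - 1)*(g + 2)*(g - 3)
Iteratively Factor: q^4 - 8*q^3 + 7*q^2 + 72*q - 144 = (q - 4)*(q^3 - 4*q^2 - 9*q + 36) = (q - 4)^2*(q^2 - 9) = (q - 4)^2*(q - 3)*(q + 3)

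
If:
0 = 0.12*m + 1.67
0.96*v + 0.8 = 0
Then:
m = -13.92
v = -0.83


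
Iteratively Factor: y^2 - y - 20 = (y - 5)*(y + 4)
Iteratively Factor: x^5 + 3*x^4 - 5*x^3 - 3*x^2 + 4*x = (x + 1)*(x^4 + 2*x^3 - 7*x^2 + 4*x) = x*(x + 1)*(x^3 + 2*x^2 - 7*x + 4) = x*(x - 1)*(x + 1)*(x^2 + 3*x - 4) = x*(x - 1)*(x + 1)*(x + 4)*(x - 1)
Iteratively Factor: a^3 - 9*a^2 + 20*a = (a - 5)*(a^2 - 4*a) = (a - 5)*(a - 4)*(a)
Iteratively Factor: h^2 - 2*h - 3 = (h - 3)*(h + 1)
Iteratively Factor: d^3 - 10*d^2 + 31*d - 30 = (d - 5)*(d^2 - 5*d + 6) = (d - 5)*(d - 2)*(d - 3)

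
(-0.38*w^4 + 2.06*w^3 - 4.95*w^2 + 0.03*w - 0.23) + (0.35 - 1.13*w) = -0.38*w^4 + 2.06*w^3 - 4.95*w^2 - 1.1*w + 0.12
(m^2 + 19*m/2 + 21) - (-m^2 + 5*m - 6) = 2*m^2 + 9*m/2 + 27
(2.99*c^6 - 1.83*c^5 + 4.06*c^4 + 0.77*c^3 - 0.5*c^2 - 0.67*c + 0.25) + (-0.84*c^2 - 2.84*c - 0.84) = 2.99*c^6 - 1.83*c^5 + 4.06*c^4 + 0.77*c^3 - 1.34*c^2 - 3.51*c - 0.59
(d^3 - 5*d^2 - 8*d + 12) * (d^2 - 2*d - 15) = d^5 - 7*d^4 - 13*d^3 + 103*d^2 + 96*d - 180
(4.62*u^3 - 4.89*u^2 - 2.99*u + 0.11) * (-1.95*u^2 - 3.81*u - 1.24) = -9.009*u^5 - 8.0667*u^4 + 18.7326*u^3 + 17.241*u^2 + 3.2885*u - 0.1364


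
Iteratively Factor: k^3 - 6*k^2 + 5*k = (k)*(k^2 - 6*k + 5) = k*(k - 1)*(k - 5)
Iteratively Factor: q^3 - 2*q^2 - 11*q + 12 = (q - 1)*(q^2 - q - 12) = (q - 4)*(q - 1)*(q + 3)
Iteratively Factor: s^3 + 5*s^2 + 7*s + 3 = (s + 1)*(s^2 + 4*s + 3) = (s + 1)*(s + 3)*(s + 1)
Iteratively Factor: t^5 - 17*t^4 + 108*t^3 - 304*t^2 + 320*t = (t - 4)*(t^4 - 13*t^3 + 56*t^2 - 80*t) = (t - 5)*(t - 4)*(t^3 - 8*t^2 + 16*t) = (t - 5)*(t - 4)^2*(t^2 - 4*t) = (t - 5)*(t - 4)^3*(t)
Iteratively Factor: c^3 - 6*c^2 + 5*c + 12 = (c + 1)*(c^2 - 7*c + 12) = (c - 4)*(c + 1)*(c - 3)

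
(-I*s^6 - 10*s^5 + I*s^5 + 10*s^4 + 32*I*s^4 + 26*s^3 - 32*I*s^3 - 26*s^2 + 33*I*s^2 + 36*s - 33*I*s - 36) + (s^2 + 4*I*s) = -I*s^6 - 10*s^5 + I*s^5 + 10*s^4 + 32*I*s^4 + 26*s^3 - 32*I*s^3 - 25*s^2 + 33*I*s^2 + 36*s - 29*I*s - 36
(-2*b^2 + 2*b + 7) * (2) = -4*b^2 + 4*b + 14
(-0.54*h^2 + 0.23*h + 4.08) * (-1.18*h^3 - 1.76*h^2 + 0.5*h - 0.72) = 0.6372*h^5 + 0.679*h^4 - 5.4892*h^3 - 6.677*h^2 + 1.8744*h - 2.9376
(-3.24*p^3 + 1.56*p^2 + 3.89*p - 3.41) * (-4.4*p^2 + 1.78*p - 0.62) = 14.256*p^5 - 12.6312*p^4 - 12.3304*p^3 + 20.961*p^2 - 8.4816*p + 2.1142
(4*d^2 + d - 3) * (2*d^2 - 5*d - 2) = 8*d^4 - 18*d^3 - 19*d^2 + 13*d + 6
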